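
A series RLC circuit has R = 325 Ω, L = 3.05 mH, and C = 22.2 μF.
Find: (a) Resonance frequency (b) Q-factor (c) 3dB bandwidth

Step 1 — Resonance condition Im(Z)=0 gives ω₀ = 1/√(LC).
Step 2 — ω₀ = 1/√(0.00305·2.22e-05) = 3843 rad/s.
Step 3 — f₀ = ω₀/(2π) = 611.6 Hz.
Step 4 — Series Q: Q = ω₀L/R = 3843·0.00305/325 = 0.03607.
Step 5 — 3dB bandwidth: Δω = ω₀/Q = 1.066e+05 rad/s; BW = Δω/(2π) = 1.696e+04 Hz.

(a) f₀ = 611.6 Hz  (b) Q = 0.03607  (c) BW = 1.696e+04 Hz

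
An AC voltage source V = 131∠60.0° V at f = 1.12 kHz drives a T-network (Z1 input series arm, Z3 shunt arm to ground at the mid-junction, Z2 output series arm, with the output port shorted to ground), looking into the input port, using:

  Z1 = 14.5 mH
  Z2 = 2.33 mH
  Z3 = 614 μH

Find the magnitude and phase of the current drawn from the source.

Step 1 — Angular frequency: ω = 2π·f = 2π·1120 = 7037 rad/s.
Step 2 — Component impedances:
  Z1: Z = jωL = j·7037·0.0145 = 0 + j102 Ω
  Z2: Z = jωL = j·7037·0.00233 = 0 + j16.4 Ω
  Z3: Z = jωL = j·7037·0.000614 = 0 + j4.321 Ω
Step 3 — With the output port shorted to ground, the output series arm Z2 runs from the junction to ground; the shunt arm Z3 also runs from the junction to ground. They appear in parallel: Z3 || Z2 = 0 + j3.42 Ω.
Step 4 — Series with input arm Z1: Z_in = Z1 + (Z3 || Z2) = 0 + j105.5 Ω = 105.5∠90.0° Ω.
Step 5 — Source phasor: V = 131∠60.0° V = 65.5 + j113.4 V.
Step 6 — Ohm's law: I = V / Z_total = (65.5 + j113.4) / (0 + j105.5) = 1.076 - j0.6211 A.
Step 7 — Convert to polar: |I| = 1.242 A, ∠I = -30.0°.

I = 1.242∠-30.0° A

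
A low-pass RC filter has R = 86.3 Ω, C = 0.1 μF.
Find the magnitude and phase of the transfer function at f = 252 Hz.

Step 1 — Angular frequency: ω = 2π·252 = 1583 rad/s.
Step 2 — Transfer function: H(jω) = 1/(1 + jωRC).
Step 3 — Denominator: 1 + jωRC = 1 + j·1583·86.3·1e-07 = 1 + j0.01366.
Step 4 — H = 0.9998 - j0.01366.
Step 5 — Magnitude: |H| = 0.9999 (-0.0 dB); phase: φ = -0.8°.

|H| = 0.9999 (-0.0 dB), φ = -0.8°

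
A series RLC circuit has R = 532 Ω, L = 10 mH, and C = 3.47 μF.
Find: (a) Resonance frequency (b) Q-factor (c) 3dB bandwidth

Step 1 — Resonance condition Im(Z)=0 gives ω₀ = 1/√(LC).
Step 2 — ω₀ = 1/√(0.01·3.47e-06) = 5368 rad/s.
Step 3 — f₀ = ω₀/(2π) = 854.4 Hz.
Step 4 — Series Q: Q = ω₀L/R = 5368·0.01/532 = 0.1009.
Step 5 — 3dB bandwidth: Δω = ω₀/Q = 5.32e+04 rad/s; BW = Δω/(2π) = 8467 Hz.

(a) f₀ = 854.4 Hz  (b) Q = 0.1009  (c) BW = 8467 Hz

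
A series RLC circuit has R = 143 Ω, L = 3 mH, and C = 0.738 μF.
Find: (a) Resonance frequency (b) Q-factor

Step 1 — Resonance condition Im(Z)=0 gives ω₀ = 1/√(LC).
Step 2 — ω₀ = 1/√(0.003·7.38e-07) = 2.125e+04 rad/s.
Step 3 — f₀ = ω₀/(2π) = 3382 Hz.
Step 4 — Series Q: Q = ω₀L/R = 2.125e+04·0.003/143 = 0.4459.

(a) f₀ = 3382 Hz  (b) Q = 0.4459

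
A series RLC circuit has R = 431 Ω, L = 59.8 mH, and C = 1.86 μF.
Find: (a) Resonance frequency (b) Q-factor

Step 1 — Resonance condition Im(Z)=0 gives ω₀ = 1/√(LC).
Step 2 — ω₀ = 1/√(0.0598·1.86e-06) = 2998 rad/s.
Step 3 — f₀ = ω₀/(2π) = 477.2 Hz.
Step 4 — Series Q: Q = ω₀L/R = 2998·0.0598/431 = 0.416.

(a) f₀ = 477.2 Hz  (b) Q = 0.416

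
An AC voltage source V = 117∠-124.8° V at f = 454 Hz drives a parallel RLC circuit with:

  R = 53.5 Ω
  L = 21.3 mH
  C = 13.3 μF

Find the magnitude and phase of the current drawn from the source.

Step 1 — Angular frequency: ω = 2π·f = 2π·454 = 2853 rad/s.
Step 2 — Component impedances:
  R: Z = R = 53.5 Ω
  L: Z = jωL = j·2853·0.0213 = 0 + j60.76 Ω
  C: Z = 1/(jωC) = -j/(ω·C) = 0 - j26.36 Ω
Step 3 — Parallel combination: 1/Z_total = 1/R + 1/L + 1/C; Z_total = 23.05 - j26.49 Ω = 35.12∠-49.0° Ω.
Step 4 — Source phasor: V = 117∠-124.8° V = -66.77 - j96.07 V.
Step 5 — Ohm's law: I = V / Z_total = (-66.77 - j96.07) / (23.05 - j26.49) = 0.8157 - j3.23 A.
Step 6 — Convert to polar: |I| = 3.332 A, ∠I = -75.8°.

I = 3.332∠-75.8° A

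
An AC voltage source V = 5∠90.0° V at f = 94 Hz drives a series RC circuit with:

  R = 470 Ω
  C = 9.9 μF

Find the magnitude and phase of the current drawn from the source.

Step 1 — Angular frequency: ω = 2π·f = 2π·94 = 590.6 rad/s.
Step 2 — Component impedances:
  R: Z = R = 470 Ω
  C: Z = 1/(jωC) = -j/(ω·C) = 0 - j171 Ω
Step 3 — Series combination: Z_total = R + C = 470 - j171 Ω = 500.1∠-20.0° Ω.
Step 4 — Source phasor: V = 5∠90.0° V = 0 + j5 V.
Step 5 — Ohm's law: I = V / Z_total = (0 + j5) / (470 - j171) = -0.003418 + j0.009394 A.
Step 6 — Convert to polar: |I| = 0.009997 A, ∠I = 110.0°.

I = 0.009997∠110.0° A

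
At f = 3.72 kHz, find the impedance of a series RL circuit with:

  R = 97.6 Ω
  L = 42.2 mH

Step 1 — Angular frequency: ω = 2π·f = 2π·3720 = 2.337e+04 rad/s.
Step 2 — Component impedances:
  R: Z = R = 97.6 Ω
  L: Z = jωL = j·2.337e+04·0.0422 = 0 + j986.4 Ω
Step 3 — Series combination: Z_total = R + L = 97.6 + j986.4 Ω = 991.2∠84.3° Ω.

Z = 97.6 + j986.4 Ω = 991.2∠84.3° Ω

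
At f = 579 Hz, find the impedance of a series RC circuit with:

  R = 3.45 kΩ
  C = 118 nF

Step 1 — Angular frequency: ω = 2π·f = 2π·579 = 3638 rad/s.
Step 2 — Component impedances:
  R: Z = R = 3450 Ω
  C: Z = 1/(jωC) = -j/(ω·C) = 0 - j2329 Ω
Step 3 — Series combination: Z_total = R + C = 3450 - j2329 Ω = 4163∠-34.0° Ω.

Z = 3450 - j2329 Ω = 4163∠-34.0° Ω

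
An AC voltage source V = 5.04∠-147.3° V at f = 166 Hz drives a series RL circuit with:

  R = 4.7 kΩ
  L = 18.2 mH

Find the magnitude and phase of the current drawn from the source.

Step 1 — Angular frequency: ω = 2π·f = 2π·166 = 1043 rad/s.
Step 2 — Component impedances:
  R: Z = R = 4700 Ω
  L: Z = jωL = j·1043·0.0182 = 0 + j18.98 Ω
Step 3 — Series combination: Z_total = R + L = 4700 + j18.98 Ω = 4700∠0.2° Ω.
Step 4 — Source phasor: V = 5.04∠-147.3° V = -4.241 - j2.723 V.
Step 5 — Ohm's law: I = V / Z_total = (-4.241 - j2.723) / (4700 + j18.98) = -0.0009047 - j0.0005757 A.
Step 6 — Convert to polar: |I| = 0.001072 A, ∠I = -147.5°.

I = 0.001072∠-147.5° A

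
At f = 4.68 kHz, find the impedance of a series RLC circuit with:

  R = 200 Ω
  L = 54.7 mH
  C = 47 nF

Step 1 — Angular frequency: ω = 2π·f = 2π·4680 = 2.941e+04 rad/s.
Step 2 — Component impedances:
  R: Z = R = 200 Ω
  L: Z = jωL = j·2.941e+04·0.0547 = 0 + j1608 Ω
  C: Z = 1/(jωC) = -j/(ω·C) = 0 - j723.6 Ω
Step 3 — Series combination: Z_total = R + L + C = 200 + j884.9 Ω = 907.2∠77.3° Ω.

Z = 200 + j884.9 Ω = 907.2∠77.3° Ω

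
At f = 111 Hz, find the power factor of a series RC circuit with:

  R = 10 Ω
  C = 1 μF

Step 1 — Angular frequency: ω = 2π·f = 2π·111 = 697.4 rad/s.
Step 2 — Component impedances:
  R: Z = R = 10 Ω
  C: Z = 1/(jωC) = -j/(ω·C) = 0 - j1434 Ω
Step 3 — Series combination: Z_total = R + C = 10 - j1434 Ω = 1434∠-89.6° Ω.
Step 4 — Power factor: PF = cos(φ) = Re(Z)/|Z| = 10/1434 = 0.006974.
Step 5 — Type: Im(Z) = -1434 ⇒ leading (phase φ = -89.6°).

PF = 0.006974 (leading, φ = -89.6°)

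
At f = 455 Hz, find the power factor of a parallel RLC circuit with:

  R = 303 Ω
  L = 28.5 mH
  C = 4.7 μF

Step 1 — Angular frequency: ω = 2π·f = 2π·455 = 2859 rad/s.
Step 2 — Component impedances:
  R: Z = R = 303 Ω
  L: Z = jωL = j·2859·0.0285 = 0 + j81.48 Ω
  C: Z = 1/(jωC) = -j/(ω·C) = 0 - j74.42 Ω
Step 3 — Parallel combination: 1/Z_total = 1/R + 1/L + 1/C; Z_total = 269.5 - j94.99 Ω = 285.8∠-19.4° Ω.
Step 4 — Power factor: PF = cos(φ) = Re(Z)/|Z| = 269.52/285.77 = 0.9431.
Step 5 — Type: Im(Z) = -94.99 ⇒ leading (phase φ = -19.4°).

PF = 0.9431 (leading, φ = -19.4°)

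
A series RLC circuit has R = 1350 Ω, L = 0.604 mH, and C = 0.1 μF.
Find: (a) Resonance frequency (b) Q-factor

Step 1 — Resonance condition Im(Z)=0 gives ω₀ = 1/√(LC).
Step 2 — ω₀ = 1/√(0.000604·1e-07) = 1.287e+05 rad/s.
Step 3 — f₀ = ω₀/(2π) = 2.048e+04 Hz.
Step 4 — Series Q: Q = ω₀L/R = 1.287e+05·0.000604/1350 = 0.05757.

(a) f₀ = 2.048e+04 Hz  (b) Q = 0.05757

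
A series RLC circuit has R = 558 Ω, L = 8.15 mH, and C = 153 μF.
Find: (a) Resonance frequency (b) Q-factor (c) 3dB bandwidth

Step 1 — Resonance: ω₀ = 1/√(LC) = 1/√(0.00815·0.000153) = 895.5 rad/s.
Step 2 — f₀ = ω₀/(2π) = 142.5 Hz.
Step 3 — Series Q: Q = ω₀L/R = 895.5·0.00815/558 = 0.01308.
Step 4 — Bandwidth: Δω = ω₀/Q = 6.847e+04 rad/s; BW = Δω/(2π) = 1.09e+04 Hz.

(a) f₀ = 142.5 Hz  (b) Q = 0.01308  (c) BW = 1.09e+04 Hz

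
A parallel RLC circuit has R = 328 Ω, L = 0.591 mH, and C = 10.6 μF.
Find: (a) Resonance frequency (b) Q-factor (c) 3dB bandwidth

Step 1 — Resonance: ω₀ = 1/√(LC) = 1/√(0.000591·1.06e-05) = 1.263e+04 rad/s.
Step 2 — f₀ = ω₀/(2π) = 2011 Hz.
Step 3 — Parallel Q: Q = R/(ω₀L) = 328/(1.263e+04·0.000591) = 43.93.
Step 4 — Bandwidth: Δω = ω₀/Q = 287.6 rad/s; BW = Δω/(2π) = 45.78 Hz.

(a) f₀ = 2011 Hz  (b) Q = 43.93  (c) BW = 45.78 Hz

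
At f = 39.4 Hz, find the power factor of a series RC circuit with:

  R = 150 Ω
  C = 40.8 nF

Step 1 — Angular frequency: ω = 2π·f = 2π·39.4 = 247.6 rad/s.
Step 2 — Component impedances:
  R: Z = R = 150 Ω
  C: Z = 1/(jωC) = -j/(ω·C) = 0 - j9.901e+04 Ω
Step 3 — Series combination: Z_total = R + C = 150 - j9.901e+04 Ω = 9.901e+04∠-89.9° Ω.
Step 4 — Power factor: PF = cos(φ) = Re(Z)/|Z| = 150/9.901e+04 = 0.001515.
Step 5 — Type: Im(Z) = -9.901e+04 ⇒ leading (phase φ = -89.9°).

PF = 0.001515 (leading, φ = -89.9°)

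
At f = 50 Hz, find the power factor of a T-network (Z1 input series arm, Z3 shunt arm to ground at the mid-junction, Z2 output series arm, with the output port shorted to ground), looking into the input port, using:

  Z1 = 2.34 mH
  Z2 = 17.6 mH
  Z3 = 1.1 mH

Step 1 — Angular frequency: ω = 2π·f = 2π·50 = 314.2 rad/s.
Step 2 — Component impedances:
  Z1: Z = jωL = j·314.2·0.00234 = 0 + j0.7351 Ω
  Z2: Z = jωL = j·314.2·0.0176 = 0 + j5.529 Ω
  Z3: Z = jωL = j·314.2·0.0011 = 0 + j0.3456 Ω
Step 3 — With the output port shorted to ground, the output series arm Z2 runs from the junction to ground; the shunt arm Z3 also runs from the junction to ground. They appear in parallel: Z3 || Z2 = 0 + j0.3252 Ω.
Step 4 — Series with input arm Z1: Z_in = Z1 + (Z3 || Z2) = 0 + j1.06 Ω = 1.06∠90.0° Ω.
Step 5 — Power factor: PF = cos(φ) = Re(Z)/|Z| = 0/1.06 = 0.
Step 6 — Type: Im(Z) = 1.06 ⇒ lagging (phase φ = 90.0°).

PF = 0 (lagging, φ = 90.0°)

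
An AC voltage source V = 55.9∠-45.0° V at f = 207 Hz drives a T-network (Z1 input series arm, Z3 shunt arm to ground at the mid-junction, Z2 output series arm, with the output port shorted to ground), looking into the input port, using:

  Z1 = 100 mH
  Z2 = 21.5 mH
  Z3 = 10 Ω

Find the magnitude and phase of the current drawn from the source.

Step 1 — Angular frequency: ω = 2π·f = 2π·207 = 1301 rad/s.
Step 2 — Component impedances:
  Z1: Z = jωL = j·1301·0.1 = 0 + j130.1 Ω
  Z2: Z = jωL = j·1301·0.0215 = 0 + j27.96 Ω
  Z3: Z = R = 10 Ω
Step 3 — With the output port shorted to ground, the output series arm Z2 runs from the junction to ground; the shunt arm Z3 also runs from the junction to ground. They appear in parallel: Z3 || Z2 = 8.866 + j3.171 Ω.
Step 4 — Series with input arm Z1: Z_in = Z1 + (Z3 || Z2) = 8.866 + j133.2 Ω = 133.5∠86.2° Ω.
Step 5 — Source phasor: V = 55.9∠-45.0° V = 39.53 - j39.53 V.
Step 6 — Ohm's law: I = V / Z_total = (39.53 - j39.53) / (8.866 + j133.2) = -0.2757 - j0.315 A.
Step 7 — Convert to polar: |I| = 0.4186 A, ∠I = -131.2°.

I = 0.4186∠-131.2° A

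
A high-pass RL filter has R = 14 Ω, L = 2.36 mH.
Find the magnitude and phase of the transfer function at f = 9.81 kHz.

Step 1 — Angular frequency: ω = 2π·9810 = 6.164e+04 rad/s.
Step 2 — Transfer function: H(jω) = jωL/(R + jωL).
Step 3 — Numerator jωL = j·145.5; denominator R + jωL = 14 + j145.5.
Step 4 — H = 0.9908 + j0.09536.
Step 5 — Magnitude: |H| = 0.9954 (-0.0 dB); phase: φ = 5.5°.

|H| = 0.9954 (-0.0 dB), φ = 5.5°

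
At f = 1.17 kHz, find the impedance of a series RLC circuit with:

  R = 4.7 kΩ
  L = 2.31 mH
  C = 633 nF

Step 1 — Angular frequency: ω = 2π·f = 2π·1170 = 7351 rad/s.
Step 2 — Component impedances:
  R: Z = R = 4700 Ω
  L: Z = jωL = j·7351·0.00231 = 0 + j16.98 Ω
  C: Z = 1/(jωC) = -j/(ω·C) = 0 - j214.9 Ω
Step 3 — Series combination: Z_total = R + L + C = 4700 - j197.9 Ω = 4704∠-2.4° Ω.

Z = 4700 - j197.9 Ω = 4704∠-2.4° Ω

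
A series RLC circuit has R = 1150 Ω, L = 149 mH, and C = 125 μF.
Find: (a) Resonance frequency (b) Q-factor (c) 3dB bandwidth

Step 1 — Resonance: ω₀ = 1/√(LC) = 1/√(0.149·0.000125) = 231.7 rad/s.
Step 2 — f₀ = ω₀/(2π) = 36.88 Hz.
Step 3 — Series Q: Q = ω₀L/R = 231.7·0.149/1150 = 0.03002.
Step 4 — Bandwidth: Δω = ω₀/Q = 7718 rad/s; BW = Δω/(2π) = 1228 Hz.

(a) f₀ = 36.88 Hz  (b) Q = 0.03002  (c) BW = 1228 Hz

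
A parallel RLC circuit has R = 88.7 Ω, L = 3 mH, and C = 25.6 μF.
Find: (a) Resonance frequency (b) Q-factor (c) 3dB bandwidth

Step 1 — Resonance: ω₀ = 1/√(LC) = 1/√(0.003·2.56e-05) = 3608 rad/s.
Step 2 — f₀ = ω₀/(2π) = 574.3 Hz.
Step 3 — Parallel Q: Q = R/(ω₀L) = 88.7/(3608·0.003) = 8.194.
Step 4 — Bandwidth: Δω = ω₀/Q = 440.4 rad/s; BW = Δω/(2π) = 70.09 Hz.

(a) f₀ = 574.3 Hz  (b) Q = 8.194  (c) BW = 70.09 Hz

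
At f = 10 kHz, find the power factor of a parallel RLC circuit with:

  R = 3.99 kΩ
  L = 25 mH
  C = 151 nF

Step 1 — Angular frequency: ω = 2π·f = 2π·1e+04 = 6.283e+04 rad/s.
Step 2 — Component impedances:
  R: Z = R = 3990 Ω
  L: Z = jωL = j·6.283e+04·0.025 = 0 + j1571 Ω
  C: Z = 1/(jωC) = -j/(ω·C) = 0 - j105.4 Ω
Step 3 — Parallel combination: 1/Z_total = 1/R + 1/L + 1/C; Z_total = 3.197 - j112.9 Ω = 112.9∠-88.4° Ω.
Step 4 — Power factor: PF = cos(φ) = Re(Z)/|Z| = 3.1967/112.94 = 0.0283.
Step 5 — Type: Im(Z) = -112.9 ⇒ leading (phase φ = -88.4°).

PF = 0.0283 (leading, φ = -88.4°)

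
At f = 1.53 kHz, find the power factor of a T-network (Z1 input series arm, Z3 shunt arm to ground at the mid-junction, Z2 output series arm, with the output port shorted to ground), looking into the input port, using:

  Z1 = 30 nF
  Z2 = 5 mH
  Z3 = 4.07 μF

Step 1 — Angular frequency: ω = 2π·f = 2π·1530 = 9613 rad/s.
Step 2 — Component impedances:
  Z1: Z = 1/(jωC) = -j/(ω·C) = 0 - j3467 Ω
  Z2: Z = jωL = j·9613·0.005 = 0 + j48.07 Ω
  Z3: Z = 1/(jωC) = -j/(ω·C) = 0 - j25.56 Ω
Step 3 — With the output port shorted to ground, the output series arm Z2 runs from the junction to ground; the shunt arm Z3 also runs from the junction to ground. They appear in parallel: Z3 || Z2 = 0 - j54.58 Ω.
Step 4 — Series with input arm Z1: Z_in = Z1 + (Z3 || Z2) = 0 - j3522 Ω = 3522∠-90.0° Ω.
Step 5 — Power factor: PF = cos(φ) = Re(Z)/|Z| = 0/3522 = 0.
Step 6 — Type: Im(Z) = -3522 ⇒ leading (phase φ = -90.0°).

PF = 0 (leading, φ = -90.0°)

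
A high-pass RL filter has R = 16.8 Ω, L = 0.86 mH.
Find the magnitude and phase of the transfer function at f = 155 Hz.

Step 1 — Angular frequency: ω = 2π·155 = 973.9 rad/s.
Step 2 — Transfer function: H(jω) = jωL/(R + jωL).
Step 3 — Numerator jωL = j·0.8375; denominator R + jωL = 16.8 + j0.8375.
Step 4 — H = 0.002479 + j0.04973.
Step 5 — Magnitude: |H| = 0.04979 (-26.1 dB); phase: φ = 87.1°.

|H| = 0.04979 (-26.1 dB), φ = 87.1°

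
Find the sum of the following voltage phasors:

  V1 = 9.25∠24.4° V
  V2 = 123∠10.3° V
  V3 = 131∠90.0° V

Step 1 — Convert each phasor to rectangular form:
  V1 = 9.25·(cos(24.4°) + j·sin(24.4°)) = 8.424 + j3.821 V
  V2 = 123·(cos(10.3°) + j·sin(10.3°)) = 121 + j21.99 V
  V3 = 131·(cos(90.0°) + j·sin(90.0°)) = 0 + j131 V
Step 2 — Sum components: V_total = 129.4 + j156.8 V.
Step 3 — Convert to polar: |V_total| = 203.3 V, ∠V_total = 50.5°.

V_total = 203.3∠50.5° V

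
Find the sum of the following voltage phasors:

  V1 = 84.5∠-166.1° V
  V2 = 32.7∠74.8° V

Step 1 — Convert each phasor to rectangular form:
  V1 = 84.5·(cos(-166.1°) + j·sin(-166.1°)) = -82.03 - j20.3 V
  V2 = 32.7·(cos(74.8°) + j·sin(74.8°)) = 8.574 + j31.56 V
Step 2 — Sum components: V_total = -73.45 + j11.26 V.
Step 3 — Convert to polar: |V_total| = 74.31 V, ∠V_total = 171.3°.

V_total = 74.31∠171.3° V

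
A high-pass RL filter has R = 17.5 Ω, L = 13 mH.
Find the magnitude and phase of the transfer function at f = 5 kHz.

Step 1 — Angular frequency: ω = 2π·5000 = 3.142e+04 rad/s.
Step 2 — Transfer function: H(jω) = jωL/(R + jωL).
Step 3 — Numerator jωL = j·408.4; denominator R + jωL = 17.5 + j408.4.
Step 4 — H = 0.9982 + j0.04277.
Step 5 — Magnitude: |H| = 0.9991 (-0.0 dB); phase: φ = 2.5°.

|H| = 0.9991 (-0.0 dB), φ = 2.5°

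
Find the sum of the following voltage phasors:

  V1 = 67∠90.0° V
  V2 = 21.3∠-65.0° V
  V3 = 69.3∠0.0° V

Step 1 — Convert each phasor to rectangular form:
  V1 = 67·(cos(90.0°) + j·sin(90.0°)) = 0 + j67 V
  V2 = 21.3·(cos(-65.0°) + j·sin(-65.0°)) = 9.002 - j19.3 V
  V3 = 69.3·(cos(0.0°) + j·sin(0.0°)) = 69.3 V
Step 2 — Sum components: V_total = 78.3 + j47.7 V.
Step 3 — Convert to polar: |V_total| = 91.68 V, ∠V_total = 31.3°.

V_total = 91.68∠31.3° V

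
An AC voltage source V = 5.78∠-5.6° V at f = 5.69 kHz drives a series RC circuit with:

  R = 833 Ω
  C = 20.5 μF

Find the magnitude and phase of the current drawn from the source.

Step 1 — Angular frequency: ω = 2π·f = 2π·5690 = 3.575e+04 rad/s.
Step 2 — Component impedances:
  R: Z = R = 833 Ω
  C: Z = 1/(jωC) = -j/(ω·C) = 0 - j1.364 Ω
Step 3 — Series combination: Z_total = R + C = 833 - j1.364 Ω = 833∠-0.1° Ω.
Step 4 — Source phasor: V = 5.78∠-5.6° V = 5.752 - j0.564 V.
Step 5 — Ohm's law: I = V / Z_total = (5.752 - j0.564) / (833 - j1.364) = 0.006907 - j0.0006658 A.
Step 6 — Convert to polar: |I| = 0.006939 A, ∠I = -5.5°.

I = 0.006939∠-5.5° A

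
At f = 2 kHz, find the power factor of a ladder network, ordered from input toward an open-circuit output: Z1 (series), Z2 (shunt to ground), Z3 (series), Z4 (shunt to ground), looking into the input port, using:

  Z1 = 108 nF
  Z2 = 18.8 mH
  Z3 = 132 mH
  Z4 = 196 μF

Step 1 — Angular frequency: ω = 2π·f = 2π·2000 = 1.257e+04 rad/s.
Step 2 — Component impedances:
  Z1: Z = 1/(jωC) = -j/(ω·C) = 0 - j736.8 Ω
  Z2: Z = jωL = j·1.257e+04·0.0188 = 0 + j236.2 Ω
  Z3: Z = jωL = j·1.257e+04·0.132 = 0 + j1659 Ω
  Z4: Z = 1/(jωC) = -j/(ω·C) = 0 - j0.406 Ω
Step 3 — Ladder network (open output): work backward from the far end, alternating series and parallel combinations. Z_in = 0 - j530 Ω = 530∠-90.0° Ω.
Step 4 — Power factor: PF = cos(φ) = Re(Z)/|Z| = 0/530 = 0.
Step 5 — Type: Im(Z) = -530 ⇒ leading (phase φ = -90.0°).

PF = 0 (leading, φ = -90.0°)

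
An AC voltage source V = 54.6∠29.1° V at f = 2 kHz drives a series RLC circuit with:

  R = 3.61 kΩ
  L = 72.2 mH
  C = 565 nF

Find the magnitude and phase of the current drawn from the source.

Step 1 — Angular frequency: ω = 2π·f = 2π·2000 = 1.257e+04 rad/s.
Step 2 — Component impedances:
  R: Z = R = 3610 Ω
  L: Z = jωL = j·1.257e+04·0.0722 = 0 + j907.3 Ω
  C: Z = 1/(jωC) = -j/(ω·C) = 0 - j140.8 Ω
Step 3 — Series combination: Z_total = R + L + C = 3610 + j766.4 Ω = 3690∠12.0° Ω.
Step 4 — Source phasor: V = 54.6∠29.1° V = 47.71 + j26.55 V.
Step 5 — Ohm's law: I = V / Z_total = (47.71 + j26.55) / (3610 + j766.4) = 0.01414 + j0.004354 A.
Step 6 — Convert to polar: |I| = 0.01479 A, ∠I = 17.1°.

I = 0.01479∠17.1° A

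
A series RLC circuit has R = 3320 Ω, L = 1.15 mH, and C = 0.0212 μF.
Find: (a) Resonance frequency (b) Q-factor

Step 1 — Resonance condition Im(Z)=0 gives ω₀ = 1/√(LC).
Step 2 — ω₀ = 1/√(0.00115·2.12e-08) = 2.025e+05 rad/s.
Step 3 — f₀ = ω₀/(2π) = 3.223e+04 Hz.
Step 4 — Series Q: Q = ω₀L/R = 2.025e+05·0.00115/3320 = 0.07015.

(a) f₀ = 3.223e+04 Hz  (b) Q = 0.07015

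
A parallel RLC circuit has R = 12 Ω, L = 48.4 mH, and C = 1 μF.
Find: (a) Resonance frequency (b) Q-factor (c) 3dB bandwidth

Step 1 — Resonance: ω₀ = 1/√(LC) = 1/√(0.0484·1e-06) = 4545 rad/s.
Step 2 — f₀ = ω₀/(2π) = 723.4 Hz.
Step 3 — Parallel Q: Q = R/(ω₀L) = 12/(4545·0.0484) = 0.05455.
Step 4 — Bandwidth: Δω = ω₀/Q = 8.333e+04 rad/s; BW = Δω/(2π) = 1.326e+04 Hz.

(a) f₀ = 723.4 Hz  (b) Q = 0.05455  (c) BW = 1.326e+04 Hz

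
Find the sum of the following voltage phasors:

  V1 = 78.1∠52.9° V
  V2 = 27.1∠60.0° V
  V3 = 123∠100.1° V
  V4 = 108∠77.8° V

Step 1 — Convert each phasor to rectangular form:
  V1 = 78.1·(cos(52.9°) + j·sin(52.9°)) = 47.11 + j62.29 V
  V2 = 27.1·(cos(60.0°) + j·sin(60.0°)) = 13.55 + j23.47 V
  V3 = 123·(cos(100.1°) + j·sin(100.1°)) = -21.57 + j121.1 V
  V4 = 108·(cos(77.8°) + j·sin(77.8°)) = 22.82 + j105.6 V
Step 2 — Sum components: V_total = 61.91 + j312.4 V.
Step 3 — Convert to polar: |V_total| = 318.5 V, ∠V_total = 78.8°.

V_total = 318.5∠78.8° V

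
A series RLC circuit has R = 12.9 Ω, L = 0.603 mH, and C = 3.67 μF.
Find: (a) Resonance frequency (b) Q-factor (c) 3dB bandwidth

Step 1 — Resonance: ω₀ = 1/√(LC) = 1/√(0.000603·3.67e-06) = 2.126e+04 rad/s.
Step 2 — f₀ = ω₀/(2π) = 3383 Hz.
Step 3 — Series Q: Q = ω₀L/R = 2.126e+04·0.000603/12.9 = 0.9937.
Step 4 — Bandwidth: Δω = ω₀/Q = 2.139e+04 rad/s; BW = Δω/(2π) = 3405 Hz.

(a) f₀ = 3383 Hz  (b) Q = 0.9937  (c) BW = 3405 Hz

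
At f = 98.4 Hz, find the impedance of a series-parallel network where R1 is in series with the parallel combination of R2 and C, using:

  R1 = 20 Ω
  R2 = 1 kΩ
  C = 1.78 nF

Step 1 — Angular frequency: ω = 2π·f = 2π·98.4 = 618.3 rad/s.
Step 2 — Component impedances:
  R1: Z = R = 20 Ω
  R2: Z = R = 1000 Ω
  C: Z = 1/(jωC) = -j/(ω·C) = 0 - j9.087e+05 Ω
Step 3 — Parallel branch: R2 || C = 1/(1/R2 + 1/C) = 1000 - j1.101 Ω.
Step 4 — Series with R1: Z_total = R1 + (R2 || C) = 1020 - j1.101 Ω = 1020∠-0.1° Ω.

Z = 1020 - j1.101 Ω = 1020∠-0.1° Ω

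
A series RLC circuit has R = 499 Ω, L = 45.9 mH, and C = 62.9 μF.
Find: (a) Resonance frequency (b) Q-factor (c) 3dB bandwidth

Step 1 — Resonance: ω₀ = 1/√(LC) = 1/√(0.0459·6.29e-05) = 588.5 rad/s.
Step 2 — f₀ = ω₀/(2π) = 93.67 Hz.
Step 3 — Series Q: Q = ω₀L/R = 588.5·0.0459/499 = 0.05414.
Step 4 — Bandwidth: Δω = ω₀/Q = 1.087e+04 rad/s; BW = Δω/(2π) = 1730 Hz.

(a) f₀ = 93.67 Hz  (b) Q = 0.05414  (c) BW = 1730 Hz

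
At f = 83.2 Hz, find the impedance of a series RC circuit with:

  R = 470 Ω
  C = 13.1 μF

Step 1 — Angular frequency: ω = 2π·f = 2π·83.2 = 522.8 rad/s.
Step 2 — Component impedances:
  R: Z = R = 470 Ω
  C: Z = 1/(jωC) = -j/(ω·C) = 0 - j146 Ω
Step 3 — Series combination: Z_total = R + C = 470 - j146 Ω = 492.2∠-17.3° Ω.

Z = 470 - j146 Ω = 492.2∠-17.3° Ω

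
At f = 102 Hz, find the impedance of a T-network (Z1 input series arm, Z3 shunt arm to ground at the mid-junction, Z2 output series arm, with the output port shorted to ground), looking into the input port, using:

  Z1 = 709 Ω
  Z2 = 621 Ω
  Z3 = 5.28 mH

Step 1 — Angular frequency: ω = 2π·f = 2π·102 = 640.9 rad/s.
Step 2 — Component impedances:
  Z1: Z = R = 709 Ω
  Z2: Z = R = 621 Ω
  Z3: Z = jωL = j·640.9·0.00528 = 0 + j3.384 Ω
Step 3 — With the output port shorted to ground, the output series arm Z2 runs from the junction to ground; the shunt arm Z3 also runs from the junction to ground. They appear in parallel: Z3 || Z2 = 0.01844 + j3.384 Ω.
Step 4 — Series with input arm Z1: Z_in = Z1 + (Z3 || Z2) = 709 + j3.384 Ω = 709∠0.3° Ω.

Z = 709 + j3.384 Ω = 709∠0.3° Ω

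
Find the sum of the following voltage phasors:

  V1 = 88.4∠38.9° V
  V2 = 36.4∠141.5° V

Step 1 — Convert each phasor to rectangular form:
  V1 = 88.4·(cos(38.9°) + j·sin(38.9°)) = 68.8 + j55.51 V
  V2 = 36.4·(cos(141.5°) + j·sin(141.5°)) = -28.49 + j22.66 V
Step 2 — Sum components: V_total = 40.31 + j78.17 V.
Step 3 — Convert to polar: |V_total| = 87.95 V, ∠V_total = 62.7°.

V_total = 87.95∠62.7° V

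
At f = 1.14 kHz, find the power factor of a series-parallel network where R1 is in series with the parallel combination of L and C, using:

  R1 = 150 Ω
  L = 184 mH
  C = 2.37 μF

Step 1 — Angular frequency: ω = 2π·f = 2π·1140 = 7163 rad/s.
Step 2 — Component impedances:
  R1: Z = R = 150 Ω
  L: Z = jωL = j·7163·0.184 = 0 + j1318 Ω
  C: Z = 1/(jωC) = -j/(ω·C) = 0 - j58.91 Ω
Step 3 — Parallel branch: L || C = 1/(1/L + 1/C) = 0 - j61.66 Ω.
Step 4 — Series with R1: Z_total = R1 + (L || C) = 150 - j61.66 Ω = 162.2∠-22.3° Ω.
Step 5 — Power factor: PF = cos(φ) = Re(Z)/|Z| = 150/162.18 = 0.9249.
Step 6 — Type: Im(Z) = -61.66 ⇒ leading (phase φ = -22.3°).

PF = 0.9249 (leading, φ = -22.3°)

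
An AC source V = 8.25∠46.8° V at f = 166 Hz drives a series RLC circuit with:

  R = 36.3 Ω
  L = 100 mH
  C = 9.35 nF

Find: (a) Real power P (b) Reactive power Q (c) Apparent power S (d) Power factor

Step 1 — Angular frequency: ω = 2π·f = 2π·166 = 1043 rad/s.
Step 2 — Component impedances:
  R: Z = R = 36.3 Ω
  L: Z = jωL = j·1043·0.1 = 0 + j104.3 Ω
  C: Z = 1/(jωC) = -j/(ω·C) = 0 - j1.025e+05 Ω
Step 3 — Series combination: Z_total = R + L + C = 36.3 - j1.024e+05 Ω = 1.024e+05∠-90.0° Ω.
Step 4 — Source phasor: V = 8.25∠46.8° V = 5.648 + j6.014 V.
Step 5 — Current: I = V / Z = -5.869e-05 + j5.515e-05 A = 8.054e-05∠136.8° A.
Step 6 — Complex power: S = V·I* = 2.354e-07 - j0.0006644 VA.
Step 7 — Real power: P = Re(S) = 2.354e-07 W.
Step 8 — Reactive power: Q = Im(S) = -0.0006644 VAR.
Step 9 — Apparent power: |S| = 0.0006644 VA.
Step 10 — Power factor: PF = P/|S| = 0.0003544 (leading).

(a) P = 2.354e-07 W  (b) Q = -0.0006644 VAR  (c) S = 0.0006644 VA  (d) PF = 0.0003544 (leading)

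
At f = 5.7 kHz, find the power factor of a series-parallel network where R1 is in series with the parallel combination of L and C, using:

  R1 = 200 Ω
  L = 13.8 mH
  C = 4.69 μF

Step 1 — Angular frequency: ω = 2π·f = 2π·5700 = 3.581e+04 rad/s.
Step 2 — Component impedances:
  R1: Z = R = 200 Ω
  L: Z = jωL = j·3.581e+04·0.0138 = 0 + j494.2 Ω
  C: Z = 1/(jωC) = -j/(ω·C) = 0 - j5.954 Ω
Step 3 — Parallel branch: L || C = 1/(1/L + 1/C) = 0 - j6.026 Ω.
Step 4 — Series with R1: Z_total = R1 + (L || C) = 200 - j6.026 Ω = 200.1∠-1.7° Ω.
Step 5 — Power factor: PF = cos(φ) = Re(Z)/|Z| = 200/200.1 = 0.9995.
Step 6 — Type: Im(Z) = -6.026 ⇒ leading (phase φ = -1.7°).

PF = 0.9995 (leading, φ = -1.7°)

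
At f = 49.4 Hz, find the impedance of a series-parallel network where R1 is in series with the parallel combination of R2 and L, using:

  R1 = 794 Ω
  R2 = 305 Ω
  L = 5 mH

Step 1 — Angular frequency: ω = 2π·f = 2π·49.4 = 310.4 rad/s.
Step 2 — Component impedances:
  R1: Z = R = 794 Ω
  R2: Z = R = 305 Ω
  L: Z = jωL = j·310.4·0.005 = 0 + j1.552 Ω
Step 3 — Parallel branch: R2 || L = 1/(1/R2 + 1/L) = 0.007897 + j1.552 Ω.
Step 4 — Series with R1: Z_total = R1 + (R2 || L) = 794 + j1.552 Ω = 794∠0.1° Ω.

Z = 794 + j1.552 Ω = 794∠0.1° Ω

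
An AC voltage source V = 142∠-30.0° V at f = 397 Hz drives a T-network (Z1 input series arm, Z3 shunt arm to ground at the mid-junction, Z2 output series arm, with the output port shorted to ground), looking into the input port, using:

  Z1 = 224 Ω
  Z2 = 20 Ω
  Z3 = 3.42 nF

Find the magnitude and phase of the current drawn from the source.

Step 1 — Angular frequency: ω = 2π·f = 2π·397 = 2494 rad/s.
Step 2 — Component impedances:
  Z1: Z = R = 224 Ω
  Z2: Z = R = 20 Ω
  Z3: Z = 1/(jωC) = -j/(ω·C) = 0 - j1.172e+05 Ω
Step 3 — With the output port shorted to ground, the output series arm Z2 runs from the junction to ground; the shunt arm Z3 also runs from the junction to ground. They appear in parallel: Z3 || Z2 = 20 - j0.003412 Ω.
Step 4 — Series with input arm Z1: Z_in = Z1 + (Z3 || Z2) = 244 - j0.003412 Ω = 244∠-0.0° Ω.
Step 5 — Source phasor: V = 142∠-30.0° V = 123 - j71 V.
Step 6 — Ohm's law: I = V / Z_total = (123 - j71) / (244 - j0.003412) = 0.504 - j0.291 A.
Step 7 — Convert to polar: |I| = 0.582 A, ∠I = -30.0°.

I = 0.582∠-30.0° A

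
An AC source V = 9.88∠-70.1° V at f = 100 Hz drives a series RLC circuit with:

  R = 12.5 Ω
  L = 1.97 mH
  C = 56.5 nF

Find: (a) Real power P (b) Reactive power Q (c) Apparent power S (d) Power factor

Step 1 — Angular frequency: ω = 2π·f = 2π·100 = 628.3 rad/s.
Step 2 — Component impedances:
  R: Z = R = 12.5 Ω
  L: Z = jωL = j·628.3·0.00197 = 0 + j1.238 Ω
  C: Z = 1/(jωC) = -j/(ω·C) = 0 - j2.817e+04 Ω
Step 3 — Series combination: Z_total = R + L + C = 12.5 - j2.817e+04 Ω = 2.817e+04∠-90.0° Ω.
Step 4 — Source phasor: V = 9.88∠-70.1° V = 3.363 - j9.29 V.
Step 5 — Current: I = V / Z = 0.0003299 + j0.0001192 A = 0.0003508∠19.9° A.
Step 6 — Complex power: S = V·I* = 1.538e-06 - j0.003465 VA.
Step 7 — Real power: P = Re(S) = 1.538e-06 W.
Step 8 — Reactive power: Q = Im(S) = -0.003465 VAR.
Step 9 — Apparent power: |S| = 0.003465 VA.
Step 10 — Power factor: PF = P/|S| = 0.0004438 (leading).

(a) P = 1.538e-06 W  (b) Q = -0.003465 VAR  (c) S = 0.003465 VA  (d) PF = 0.0004438 (leading)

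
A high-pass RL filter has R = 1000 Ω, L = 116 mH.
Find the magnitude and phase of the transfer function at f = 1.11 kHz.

Step 1 — Angular frequency: ω = 2π·1110 = 6974 rad/s.
Step 2 — Transfer function: H(jω) = jωL/(R + jωL).
Step 3 — Numerator jωL = j·809; denominator R + jωL = 1000 + j809.
Step 4 — H = 0.3956 + j0.489.
Step 5 — Magnitude: |H| = 0.629 (-4.0 dB); phase: φ = 51.0°.

|H| = 0.629 (-4.0 dB), φ = 51.0°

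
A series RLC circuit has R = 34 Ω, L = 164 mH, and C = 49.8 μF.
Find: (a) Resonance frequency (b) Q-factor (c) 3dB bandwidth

Step 1 — Resonance: ω₀ = 1/√(LC) = 1/√(0.164·4.98e-05) = 349.9 rad/s.
Step 2 — f₀ = ω₀/(2π) = 55.69 Hz.
Step 3 — Series Q: Q = ω₀L/R = 349.9·0.164/34 = 1.688.
Step 4 — Bandwidth: Δω = ω₀/Q = 207.3 rad/s; BW = Δω/(2π) = 33 Hz.

(a) f₀ = 55.69 Hz  (b) Q = 1.688  (c) BW = 33 Hz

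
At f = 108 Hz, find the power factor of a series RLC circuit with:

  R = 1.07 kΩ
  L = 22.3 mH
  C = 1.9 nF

Step 1 — Angular frequency: ω = 2π·f = 2π·108 = 678.6 rad/s.
Step 2 — Component impedances:
  R: Z = R = 1070 Ω
  L: Z = jωL = j·678.6·0.0223 = 0 + j15.13 Ω
  C: Z = 1/(jωC) = -j/(ω·C) = 0 - j7.756e+05 Ω
Step 3 — Series combination: Z_total = R + L + C = 1070 - j7.756e+05 Ω = 7.756e+05∠-89.9° Ω.
Step 4 — Power factor: PF = cos(φ) = Re(Z)/|Z| = 1070/7.756e+05 = 0.00138.
Step 5 — Type: Im(Z) = -7.756e+05 ⇒ leading (phase φ = -89.9°).

PF = 0.00138 (leading, φ = -89.9°)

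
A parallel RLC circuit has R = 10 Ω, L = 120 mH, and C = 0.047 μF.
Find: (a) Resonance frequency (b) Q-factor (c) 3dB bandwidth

Step 1 — Resonance: ω₀ = 1/√(LC) = 1/√(0.12·4.7e-08) = 1.332e+04 rad/s.
Step 2 — f₀ = ω₀/(2π) = 2119 Hz.
Step 3 — Parallel Q: Q = R/(ω₀L) = 10/(1.332e+04·0.12) = 0.006258.
Step 4 — Bandwidth: Δω = ω₀/Q = 2.128e+06 rad/s; BW = Δω/(2π) = 3.386e+05 Hz.

(a) f₀ = 2119 Hz  (b) Q = 0.006258  (c) BW = 3.386e+05 Hz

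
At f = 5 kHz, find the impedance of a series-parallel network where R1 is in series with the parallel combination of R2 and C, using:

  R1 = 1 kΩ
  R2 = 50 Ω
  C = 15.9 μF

Step 1 — Angular frequency: ω = 2π·f = 2π·5000 = 3.142e+04 rad/s.
Step 2 — Component impedances:
  R1: Z = R = 1000 Ω
  R2: Z = R = 50 Ω
  C: Z = 1/(jωC) = -j/(ω·C) = 0 - j2.002 Ω
Step 3 — Parallel branch: R2 || C = 1/(1/R2 + 1/C) = 0.08003 - j1.999 Ω.
Step 4 — Series with R1: Z_total = R1 + (R2 || C) = 1000 - j1.999 Ω = 1000∠-0.1° Ω.

Z = 1000 - j1.999 Ω = 1000∠-0.1° Ω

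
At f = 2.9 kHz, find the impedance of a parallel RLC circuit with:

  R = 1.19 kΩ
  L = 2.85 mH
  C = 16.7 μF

Step 1 — Angular frequency: ω = 2π·f = 2π·2900 = 1.822e+04 rad/s.
Step 2 — Component impedances:
  R: Z = R = 1190 Ω
  L: Z = jωL = j·1.822e+04·0.00285 = 0 + j51.93 Ω
  C: Z = 1/(jωC) = -j/(ω·C) = 0 - j3.286 Ω
Step 3 — Parallel combination: 1/Z_total = 1/R + 1/L + 1/C; Z_total = 0.01034 - j3.508 Ω = 3.508∠-89.8° Ω.

Z = 0.01034 - j3.508 Ω = 3.508∠-89.8° Ω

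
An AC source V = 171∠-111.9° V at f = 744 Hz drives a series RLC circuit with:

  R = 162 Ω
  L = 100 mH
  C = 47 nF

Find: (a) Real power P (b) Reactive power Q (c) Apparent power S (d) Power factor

Step 1 — Angular frequency: ω = 2π·f = 2π·744 = 4675 rad/s.
Step 2 — Component impedances:
  R: Z = R = 162 Ω
  L: Z = jωL = j·4675·0.1 = 0 + j467.5 Ω
  C: Z = 1/(jωC) = -j/(ω·C) = 0 - j4551 Ω
Step 3 — Series combination: Z_total = R + L + C = 162 - j4084 Ω = 4087∠-87.7° Ω.
Step 4 — Source phasor: V = 171∠-111.9° V = -63.78 - j158.7 V.
Step 5 — Current: I = V / Z = 0.03817 - j0.01713 A = 0.04184∠-24.2° A.
Step 6 — Complex power: S = V·I* = 0.2836 - j7.149 VA.
Step 7 — Real power: P = Re(S) = 0.2836 W.
Step 8 — Reactive power: Q = Im(S) = -7.149 VAR.
Step 9 — Apparent power: |S| = 7.154 VA.
Step 10 — Power factor: PF = P/|S| = 0.03964 (leading).

(a) P = 0.2836 W  (b) Q = -7.149 VAR  (c) S = 7.154 VA  (d) PF = 0.03964 (leading)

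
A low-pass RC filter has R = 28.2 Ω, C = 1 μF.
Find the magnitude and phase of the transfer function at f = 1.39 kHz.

Step 1 — Angular frequency: ω = 2π·1390 = 8734 rad/s.
Step 2 — Transfer function: H(jω) = 1/(1 + jωRC).
Step 3 — Denominator: 1 + jωRC = 1 + j·8734·28.2·1e-06 = 1 + j0.2463.
Step 4 — H = 0.9428 - j0.2322.
Step 5 — Magnitude: |H| = 0.971 (-0.3 dB); phase: φ = -13.8°.

|H| = 0.971 (-0.3 dB), φ = -13.8°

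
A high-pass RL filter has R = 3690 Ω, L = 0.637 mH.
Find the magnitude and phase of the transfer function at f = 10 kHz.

Step 1 — Angular frequency: ω = 2π·1e+04 = 6.283e+04 rad/s.
Step 2 — Transfer function: H(jω) = jωL/(R + jωL).
Step 3 — Numerator jωL = j·40.02; denominator R + jωL = 3690 + j40.02.
Step 4 — H = 0.0001176 + j0.01085.
Step 5 — Magnitude: |H| = 0.01085 (-39.3 dB); phase: φ = 89.4°.

|H| = 0.01085 (-39.3 dB), φ = 89.4°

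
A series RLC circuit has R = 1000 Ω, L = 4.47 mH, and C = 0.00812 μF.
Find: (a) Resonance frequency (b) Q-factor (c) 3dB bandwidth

Step 1 — Resonance condition Im(Z)=0 gives ω₀ = 1/√(LC).
Step 2 — ω₀ = 1/√(0.00447·8.12e-09) = 1.66e+05 rad/s.
Step 3 — f₀ = ω₀/(2π) = 2.642e+04 Hz.
Step 4 — Series Q: Q = ω₀L/R = 1.66e+05·0.00447/1000 = 0.742.
Step 5 — 3dB bandwidth: Δω = ω₀/Q = 2.237e+05 rad/s; BW = Δω/(2π) = 3.561e+04 Hz.

(a) f₀ = 2.642e+04 Hz  (b) Q = 0.742  (c) BW = 3.561e+04 Hz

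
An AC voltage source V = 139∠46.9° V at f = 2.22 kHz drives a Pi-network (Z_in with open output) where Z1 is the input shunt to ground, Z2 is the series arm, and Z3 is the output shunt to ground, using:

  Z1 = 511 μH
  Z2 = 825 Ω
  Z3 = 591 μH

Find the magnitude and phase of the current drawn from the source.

Step 1 — Angular frequency: ω = 2π·f = 2π·2220 = 1.395e+04 rad/s.
Step 2 — Component impedances:
  Z1: Z = jωL = j·1.395e+04·0.000511 = 0 + j7.128 Ω
  Z2: Z = R = 825 Ω
  Z3: Z = jωL = j·1.395e+04·0.000591 = 0 + j8.244 Ω
Step 3 — With open output, the series arm Z2 and the output shunt Z3 appear in series to ground: Z2 + Z3 = 825 + j8.244 Ω.
Step 4 — Parallel with input shunt Z1: Z_in = Z1 || (Z2 + Z3) = 0.06156 + j7.127 Ω = 7.127∠89.5° Ω.
Step 5 — Source phasor: V = 139∠46.9° V = 94.98 + j101.5 V.
Step 6 — Ohm's law: I = V / Z_total = (94.98 + j101.5) / (0.06156 + j7.127) = 14.36 - j13.2 A.
Step 7 — Convert to polar: |I| = 19.5 A, ∠I = -42.6°.

I = 19.5∠-42.6° A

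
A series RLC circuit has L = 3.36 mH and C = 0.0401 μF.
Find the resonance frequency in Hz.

Step 1 — Resonance condition Im(Z)=0 gives ω₀ = 1/√(LC).
Step 2 — ω₀ = 1/√(0.00336·4.01e-08) = 8.615e+04 rad/s.
Step 3 — f₀ = ω₀/(2π) = 1.371e+04 Hz.

f₀ = 1.371e+04 Hz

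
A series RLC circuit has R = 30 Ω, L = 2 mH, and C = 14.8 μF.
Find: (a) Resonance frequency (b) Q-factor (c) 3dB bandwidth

Step 1 — Resonance: ω₀ = 1/√(LC) = 1/√(0.002·1.48e-05) = 5812 rad/s.
Step 2 — f₀ = ω₀/(2π) = 925.1 Hz.
Step 3 — Series Q: Q = ω₀L/R = 5812·0.002/30 = 0.3875.
Step 4 — Bandwidth: Δω = ω₀/Q = 1.5e+04 rad/s; BW = Δω/(2π) = 2387 Hz.

(a) f₀ = 925.1 Hz  (b) Q = 0.3875  (c) BW = 2387 Hz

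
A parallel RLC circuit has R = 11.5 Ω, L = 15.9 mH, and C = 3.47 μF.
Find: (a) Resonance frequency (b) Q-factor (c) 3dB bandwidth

Step 1 — Resonance: ω₀ = 1/√(LC) = 1/√(0.0159·3.47e-06) = 4257 rad/s.
Step 2 — f₀ = ω₀/(2π) = 677.6 Hz.
Step 3 — Parallel Q: Q = R/(ω₀L) = 11.5/(4257·0.0159) = 0.1699.
Step 4 — Bandwidth: Δω = ω₀/Q = 2.506e+04 rad/s; BW = Δω/(2π) = 3988 Hz.

(a) f₀ = 677.6 Hz  (b) Q = 0.1699  (c) BW = 3988 Hz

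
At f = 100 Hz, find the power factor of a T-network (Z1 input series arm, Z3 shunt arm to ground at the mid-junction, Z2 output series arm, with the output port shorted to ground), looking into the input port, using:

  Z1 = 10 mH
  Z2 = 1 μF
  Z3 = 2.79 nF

Step 1 — Angular frequency: ω = 2π·f = 2π·100 = 628.3 rad/s.
Step 2 — Component impedances:
  Z1: Z = jωL = j·628.3·0.01 = 0 + j6.283 Ω
  Z2: Z = 1/(jωC) = -j/(ω·C) = 0 - j1592 Ω
  Z3: Z = 1/(jωC) = -j/(ω·C) = 0 - j5.704e+05 Ω
Step 3 — With the output port shorted to ground, the output series arm Z2 runs from the junction to ground; the shunt arm Z3 also runs from the junction to ground. They appear in parallel: Z3 || Z2 = 0 - j1587 Ω.
Step 4 — Series with input arm Z1: Z_in = Z1 + (Z3 || Z2) = 0 - j1581 Ω = 1581∠-90.0° Ω.
Step 5 — Power factor: PF = cos(φ) = Re(Z)/|Z| = 0/1581 = 0.
Step 6 — Type: Im(Z) = -1581 ⇒ leading (phase φ = -90.0°).

PF = 0 (leading, φ = -90.0°)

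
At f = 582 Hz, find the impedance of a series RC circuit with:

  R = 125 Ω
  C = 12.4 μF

Step 1 — Angular frequency: ω = 2π·f = 2π·582 = 3657 rad/s.
Step 2 — Component impedances:
  R: Z = R = 125 Ω
  C: Z = 1/(jωC) = -j/(ω·C) = 0 - j22.05 Ω
Step 3 — Series combination: Z_total = R + C = 125 - j22.05 Ω = 126.9∠-10.0° Ω.

Z = 125 - j22.05 Ω = 126.9∠-10.0° Ω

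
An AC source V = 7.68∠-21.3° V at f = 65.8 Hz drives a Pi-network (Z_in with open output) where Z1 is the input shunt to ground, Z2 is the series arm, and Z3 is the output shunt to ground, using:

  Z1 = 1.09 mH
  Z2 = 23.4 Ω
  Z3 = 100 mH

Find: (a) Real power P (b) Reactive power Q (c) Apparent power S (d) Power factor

Step 1 — Angular frequency: ω = 2π·f = 2π·65.8 = 413.4 rad/s.
Step 2 — Component impedances:
  Z1: Z = jωL = j·413.4·0.00109 = 0 + j0.4506 Ω
  Z2: Z = R = 23.4 Ω
  Z3: Z = jωL = j·413.4·0.1 = 0 + j41.34 Ω
Step 3 — With open output, the series arm Z2 and the output shunt Z3 appear in series to ground: Z2 + Z3 = 23.4 + j41.34 Ω.
Step 4 — Parallel with input shunt Z1: Z_in = Z1 || (Z2 + Z3) = 0.002071 + j0.4469 Ω = 0.4469∠89.7° Ω.
Step 5 — Source phasor: V = 7.68∠-21.3° V = 7.155 - j2.79 V.
Step 6 — Current: I = V / Z = -6.168 - j16.04 A = 17.18∠-111.0° A.
Step 7 — Complex power: S = V·I* = 0.6116 + j132 VA.
Step 8 — Real power: P = Re(S) = 0.6116 W.
Step 9 — Reactive power: Q = Im(S) = 132 VAR.
Step 10 — Apparent power: |S| = 132 VA.
Step 11 — Power factor: PF = P/|S| = 0.004634 (lagging).

(a) P = 0.6116 W  (b) Q = 132 VAR  (c) S = 132 VA  (d) PF = 0.004634 (lagging)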